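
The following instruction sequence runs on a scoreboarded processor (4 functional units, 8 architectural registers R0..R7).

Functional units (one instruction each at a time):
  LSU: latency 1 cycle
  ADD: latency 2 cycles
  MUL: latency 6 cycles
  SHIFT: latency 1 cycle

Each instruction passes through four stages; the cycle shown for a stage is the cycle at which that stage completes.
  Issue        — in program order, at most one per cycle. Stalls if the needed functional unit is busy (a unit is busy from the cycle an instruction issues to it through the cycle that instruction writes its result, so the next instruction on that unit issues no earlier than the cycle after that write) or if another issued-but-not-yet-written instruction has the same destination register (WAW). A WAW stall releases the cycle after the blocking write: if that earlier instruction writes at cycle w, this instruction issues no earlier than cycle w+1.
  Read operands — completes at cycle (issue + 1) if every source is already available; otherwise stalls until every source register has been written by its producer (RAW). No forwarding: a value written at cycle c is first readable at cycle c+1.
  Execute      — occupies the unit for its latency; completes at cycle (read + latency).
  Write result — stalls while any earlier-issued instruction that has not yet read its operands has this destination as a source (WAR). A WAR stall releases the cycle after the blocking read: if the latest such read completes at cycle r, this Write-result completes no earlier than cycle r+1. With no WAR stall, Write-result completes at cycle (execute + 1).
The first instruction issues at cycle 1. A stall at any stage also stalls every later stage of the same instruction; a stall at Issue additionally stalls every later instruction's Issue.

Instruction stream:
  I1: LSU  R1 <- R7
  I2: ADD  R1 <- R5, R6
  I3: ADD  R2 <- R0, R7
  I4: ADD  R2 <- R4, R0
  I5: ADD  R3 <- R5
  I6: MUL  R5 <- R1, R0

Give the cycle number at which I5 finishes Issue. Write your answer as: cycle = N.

c1: I1→LSU
c2: I1 RO
c3: I1 EX
c4: I1 WR R1
c5: I2→ADD
c6: I2 RO
c8: I2 EX
c9: I2 WR R1
c10: I3→ADD
c11: I3 RO
c13: I3 EX
c14: I3 WR R2
c15: I4→ADD
c16: I4 RO
c18: I4 EX
c19: I4 WR R2
c20: I5→ADD
c21: I5 RO · I6→MUL
c22: I6 RO
c23: I5 EX
c24: I5 WR R3
c28: I6 EX
c29: I6 WR R5

cycle = 20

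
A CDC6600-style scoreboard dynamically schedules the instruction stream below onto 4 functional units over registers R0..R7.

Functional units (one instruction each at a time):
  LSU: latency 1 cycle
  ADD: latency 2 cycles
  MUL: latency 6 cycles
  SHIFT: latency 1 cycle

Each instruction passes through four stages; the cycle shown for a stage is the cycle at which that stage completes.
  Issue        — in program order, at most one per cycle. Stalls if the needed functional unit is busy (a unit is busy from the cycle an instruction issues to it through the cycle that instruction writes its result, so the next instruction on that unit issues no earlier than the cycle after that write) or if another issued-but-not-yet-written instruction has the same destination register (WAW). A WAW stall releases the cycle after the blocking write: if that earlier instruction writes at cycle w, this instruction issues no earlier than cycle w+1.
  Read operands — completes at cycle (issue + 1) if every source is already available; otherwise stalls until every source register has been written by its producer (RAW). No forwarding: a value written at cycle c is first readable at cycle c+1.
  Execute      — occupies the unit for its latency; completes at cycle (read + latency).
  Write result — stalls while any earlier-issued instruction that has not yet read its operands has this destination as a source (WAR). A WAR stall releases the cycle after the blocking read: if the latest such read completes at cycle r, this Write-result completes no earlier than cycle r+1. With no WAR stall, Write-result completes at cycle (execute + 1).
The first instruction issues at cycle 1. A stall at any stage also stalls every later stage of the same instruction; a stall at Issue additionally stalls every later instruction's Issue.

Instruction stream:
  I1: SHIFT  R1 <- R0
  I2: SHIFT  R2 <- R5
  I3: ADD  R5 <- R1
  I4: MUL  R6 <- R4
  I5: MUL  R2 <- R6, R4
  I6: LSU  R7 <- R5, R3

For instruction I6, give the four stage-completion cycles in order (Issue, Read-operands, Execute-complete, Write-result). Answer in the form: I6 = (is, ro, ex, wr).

I6 = (17, 18, 19, 20)

cycle 1: I1→SHIFT
cycle 2: I1 RO
cycle 3: I1 EX
cycle 4: I1 WR R1
cycle 5: I2→SHIFT
cycle 6: I2 RO | I3→ADD
cycle 7: I2 EX | I3 RO | I4→MUL
cycle 8: I2 WR R2 | I4 RO
cycle 9: I3 EX
cycle 10: I3 WR R5
cycle 14: I4 EX
cycle 15: I4 WR R6
cycle 16: I5→MUL
cycle 17: I5 RO | I6→LSU
cycle 18: I6 RO
cycle 19: I6 EX
cycle 20: I6 WR R7
cycle 23: I5 EX
cycle 24: I5 WR R2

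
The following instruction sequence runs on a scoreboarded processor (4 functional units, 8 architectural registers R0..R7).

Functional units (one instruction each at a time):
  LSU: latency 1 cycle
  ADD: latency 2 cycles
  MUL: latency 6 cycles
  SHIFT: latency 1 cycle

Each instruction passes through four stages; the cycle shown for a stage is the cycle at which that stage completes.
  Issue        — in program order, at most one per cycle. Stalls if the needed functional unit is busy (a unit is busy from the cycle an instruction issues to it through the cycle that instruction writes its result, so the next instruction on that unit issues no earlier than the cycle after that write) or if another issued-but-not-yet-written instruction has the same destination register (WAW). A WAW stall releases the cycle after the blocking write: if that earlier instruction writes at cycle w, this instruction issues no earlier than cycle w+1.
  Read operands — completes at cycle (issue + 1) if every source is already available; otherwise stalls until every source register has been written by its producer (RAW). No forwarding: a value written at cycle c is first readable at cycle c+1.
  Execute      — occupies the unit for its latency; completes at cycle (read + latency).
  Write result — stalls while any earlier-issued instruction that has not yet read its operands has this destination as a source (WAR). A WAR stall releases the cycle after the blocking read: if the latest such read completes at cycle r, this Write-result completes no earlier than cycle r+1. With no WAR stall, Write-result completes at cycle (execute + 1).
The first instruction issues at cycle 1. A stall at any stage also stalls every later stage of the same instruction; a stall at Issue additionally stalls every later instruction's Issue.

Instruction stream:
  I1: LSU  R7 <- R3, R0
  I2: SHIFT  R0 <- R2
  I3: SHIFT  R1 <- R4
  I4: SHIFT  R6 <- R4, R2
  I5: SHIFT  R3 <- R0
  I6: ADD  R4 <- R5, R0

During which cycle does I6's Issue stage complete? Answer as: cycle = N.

  I1 | 1 | 2 | 3 | 4
  I2 | 2 | 3 | 4 | 5
  I3 | 6 | 7 | 8 | 9   struct: SHIFT busy until I2 writes@5
  I4 | 10 | 11 | 12 | 13   struct: SHIFT busy until I3 writes@9
  I5 | 14 | 15 | 16 | 17   struct: SHIFT busy until I4 writes@13
  I6 | 15 | 16 | 18 | 19

cycle = 15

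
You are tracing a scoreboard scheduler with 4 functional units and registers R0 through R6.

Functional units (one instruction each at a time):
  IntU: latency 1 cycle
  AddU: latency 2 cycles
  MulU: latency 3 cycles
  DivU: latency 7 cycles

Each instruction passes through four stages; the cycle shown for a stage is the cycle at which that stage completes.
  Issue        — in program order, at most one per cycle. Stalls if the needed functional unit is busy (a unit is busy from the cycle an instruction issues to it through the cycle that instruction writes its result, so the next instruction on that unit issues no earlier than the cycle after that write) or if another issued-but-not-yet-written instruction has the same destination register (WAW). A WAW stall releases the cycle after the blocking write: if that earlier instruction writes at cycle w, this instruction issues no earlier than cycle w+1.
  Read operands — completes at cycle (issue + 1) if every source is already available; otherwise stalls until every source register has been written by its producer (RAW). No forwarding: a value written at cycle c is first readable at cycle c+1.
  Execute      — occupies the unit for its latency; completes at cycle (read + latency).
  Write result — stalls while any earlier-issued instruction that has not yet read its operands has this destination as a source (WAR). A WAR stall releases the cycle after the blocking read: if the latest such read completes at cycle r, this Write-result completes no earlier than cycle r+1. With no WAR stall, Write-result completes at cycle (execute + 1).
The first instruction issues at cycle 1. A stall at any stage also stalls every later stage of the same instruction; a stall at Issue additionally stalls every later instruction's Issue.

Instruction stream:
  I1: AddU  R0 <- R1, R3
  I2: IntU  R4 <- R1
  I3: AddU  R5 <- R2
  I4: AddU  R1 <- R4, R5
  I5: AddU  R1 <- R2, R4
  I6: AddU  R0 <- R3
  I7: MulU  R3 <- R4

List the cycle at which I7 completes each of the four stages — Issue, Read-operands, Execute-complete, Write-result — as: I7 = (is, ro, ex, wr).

I7 = (22, 23, 26, 27)

I1: IS=1 RO=2 EX=4 WR=5
I2: IS=2 RO=3 EX=4 WR=5
I3: IS=6 RO=7 EX=9 WR=10  [struct: AddU busy until I1 writes@5]
I4: IS=11 RO=12 EX=14 WR=15  [struct: AddU busy until I3 writes@10]
I5: IS=16 RO=17 EX=19 WR=20  [struct: AddU busy until I4 writes@15]
I6: IS=21 RO=22 EX=24 WR=25  [struct: AddU busy until I5 writes@20]
I7: IS=22 RO=23 EX=26 WR=27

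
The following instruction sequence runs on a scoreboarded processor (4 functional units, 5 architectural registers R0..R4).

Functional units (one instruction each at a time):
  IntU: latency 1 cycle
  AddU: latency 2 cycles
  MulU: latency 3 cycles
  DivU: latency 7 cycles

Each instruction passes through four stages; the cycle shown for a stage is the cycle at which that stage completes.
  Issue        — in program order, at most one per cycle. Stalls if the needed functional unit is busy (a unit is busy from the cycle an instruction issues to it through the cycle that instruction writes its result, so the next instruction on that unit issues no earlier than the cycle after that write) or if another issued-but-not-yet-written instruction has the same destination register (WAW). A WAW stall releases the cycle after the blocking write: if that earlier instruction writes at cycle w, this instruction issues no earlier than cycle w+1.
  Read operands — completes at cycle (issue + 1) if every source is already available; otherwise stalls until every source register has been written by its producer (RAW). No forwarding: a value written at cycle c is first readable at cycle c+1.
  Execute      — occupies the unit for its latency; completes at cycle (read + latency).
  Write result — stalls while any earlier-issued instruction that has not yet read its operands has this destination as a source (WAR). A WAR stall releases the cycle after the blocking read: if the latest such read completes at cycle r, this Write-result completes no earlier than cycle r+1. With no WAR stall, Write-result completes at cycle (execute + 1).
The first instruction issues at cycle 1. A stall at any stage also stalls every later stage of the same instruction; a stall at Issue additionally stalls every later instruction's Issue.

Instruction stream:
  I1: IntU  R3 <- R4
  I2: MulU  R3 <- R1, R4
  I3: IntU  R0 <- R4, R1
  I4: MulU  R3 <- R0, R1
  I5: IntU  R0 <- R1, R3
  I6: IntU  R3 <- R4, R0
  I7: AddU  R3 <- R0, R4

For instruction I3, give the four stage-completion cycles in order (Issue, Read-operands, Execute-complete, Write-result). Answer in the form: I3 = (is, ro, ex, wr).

I3 = (6, 7, 8, 9)

1) issue 1, read 2, done 3, write 4
2) issue 5, read 6, done 9, write 10  <WAW R3: wait I1 write@4>
3) issue 6, read 7, done 8, write 9
4) issue 11, read 12, done 15, write 16  <struct: MulU busy until I2 writes@10>
5) issue 12, read 17, done 18, write 19  <RAW R3: wait I4 write@16>
6) issue 20, read 21, done 22, write 23  <struct: IntU busy until I5 writes@19>
7) issue 24, read 25, done 27, write 28  <WAW R3: wait I6 write@23>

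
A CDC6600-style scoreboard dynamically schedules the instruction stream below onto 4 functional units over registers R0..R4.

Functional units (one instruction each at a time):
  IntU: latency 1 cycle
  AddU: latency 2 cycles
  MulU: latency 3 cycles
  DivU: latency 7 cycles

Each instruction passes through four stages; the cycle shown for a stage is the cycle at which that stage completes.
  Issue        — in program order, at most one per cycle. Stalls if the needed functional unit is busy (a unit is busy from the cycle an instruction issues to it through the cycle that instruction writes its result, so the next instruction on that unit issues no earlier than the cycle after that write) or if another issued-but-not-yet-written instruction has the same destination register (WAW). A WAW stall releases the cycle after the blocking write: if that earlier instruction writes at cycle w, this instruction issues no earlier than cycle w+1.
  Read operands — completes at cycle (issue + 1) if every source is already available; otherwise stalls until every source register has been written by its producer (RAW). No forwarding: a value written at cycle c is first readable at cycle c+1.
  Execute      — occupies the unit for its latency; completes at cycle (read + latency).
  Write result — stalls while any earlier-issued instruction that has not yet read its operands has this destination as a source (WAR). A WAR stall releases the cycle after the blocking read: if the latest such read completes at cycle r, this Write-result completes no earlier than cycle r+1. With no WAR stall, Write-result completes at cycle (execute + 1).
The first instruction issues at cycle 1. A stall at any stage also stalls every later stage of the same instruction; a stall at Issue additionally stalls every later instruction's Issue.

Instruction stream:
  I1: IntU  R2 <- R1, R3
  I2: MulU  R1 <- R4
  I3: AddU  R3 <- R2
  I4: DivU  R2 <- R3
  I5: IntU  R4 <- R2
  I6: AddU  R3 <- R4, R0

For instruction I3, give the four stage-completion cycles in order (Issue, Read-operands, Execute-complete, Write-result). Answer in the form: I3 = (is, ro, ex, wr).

cycle 1: I1 dispatched to IntU
cycle 2: I1 operands ready; I2 dispatched to MulU
cycle 3: I1 complete; I2 operands ready; I3 dispatched to AddU
cycle 4: R2←I1
cycle 5: I3 operands ready; I4 dispatched to DivU
cycle 6: I2 complete; I5 dispatched to IntU
cycle 7: R1←I2; I3 complete
cycle 8: R3←I3
cycle 9: I4 operands ready; I6 dispatched to AddU
cycle 16: I4 complete
cycle 17: R2←I4
cycle 18: I5 operands ready
cycle 19: I5 complete
cycle 20: R4←I5
cycle 21: I6 operands ready
cycle 23: I6 complete
cycle 24: R3←I6

I3 = (3, 5, 7, 8)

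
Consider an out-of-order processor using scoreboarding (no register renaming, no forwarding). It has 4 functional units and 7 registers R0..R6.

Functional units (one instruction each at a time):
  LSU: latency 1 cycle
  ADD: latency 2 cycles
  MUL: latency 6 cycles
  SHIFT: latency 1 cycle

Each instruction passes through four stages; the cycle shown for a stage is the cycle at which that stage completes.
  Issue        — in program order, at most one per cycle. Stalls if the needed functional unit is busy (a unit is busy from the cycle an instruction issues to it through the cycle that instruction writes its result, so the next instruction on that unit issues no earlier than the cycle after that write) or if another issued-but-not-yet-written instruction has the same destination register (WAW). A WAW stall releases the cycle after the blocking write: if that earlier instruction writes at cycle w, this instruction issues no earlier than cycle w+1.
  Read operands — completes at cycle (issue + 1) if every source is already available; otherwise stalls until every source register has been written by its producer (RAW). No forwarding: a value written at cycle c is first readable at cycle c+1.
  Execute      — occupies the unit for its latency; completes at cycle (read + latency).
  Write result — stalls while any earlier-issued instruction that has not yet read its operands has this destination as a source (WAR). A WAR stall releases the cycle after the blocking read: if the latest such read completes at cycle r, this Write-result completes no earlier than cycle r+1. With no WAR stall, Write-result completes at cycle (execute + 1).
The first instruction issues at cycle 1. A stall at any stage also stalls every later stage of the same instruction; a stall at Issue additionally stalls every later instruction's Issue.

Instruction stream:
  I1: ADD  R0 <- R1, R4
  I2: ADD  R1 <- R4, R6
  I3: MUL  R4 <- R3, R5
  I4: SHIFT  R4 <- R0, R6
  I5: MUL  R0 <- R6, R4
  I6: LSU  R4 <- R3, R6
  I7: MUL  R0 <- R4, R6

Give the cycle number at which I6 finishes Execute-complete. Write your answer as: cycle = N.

cycle = 22

I1 -> (1, 2, 4, 5)
I2 -> (6, 7, 9, 10)  // struct: ADD busy until I1 writes@5
I3 -> (7, 8, 14, 15)
I4 -> (16, 17, 18, 19)  // WAW R4: wait I3 write@15
I5 -> (17, 20, 26, 27)  // RAW R4: wait I4 write@19
I6 -> (20, 21, 22, 23)  // WAW R4: wait I4 write@19
I7 -> (28, 29, 35, 36)  // struct: MUL busy until I5 writes@27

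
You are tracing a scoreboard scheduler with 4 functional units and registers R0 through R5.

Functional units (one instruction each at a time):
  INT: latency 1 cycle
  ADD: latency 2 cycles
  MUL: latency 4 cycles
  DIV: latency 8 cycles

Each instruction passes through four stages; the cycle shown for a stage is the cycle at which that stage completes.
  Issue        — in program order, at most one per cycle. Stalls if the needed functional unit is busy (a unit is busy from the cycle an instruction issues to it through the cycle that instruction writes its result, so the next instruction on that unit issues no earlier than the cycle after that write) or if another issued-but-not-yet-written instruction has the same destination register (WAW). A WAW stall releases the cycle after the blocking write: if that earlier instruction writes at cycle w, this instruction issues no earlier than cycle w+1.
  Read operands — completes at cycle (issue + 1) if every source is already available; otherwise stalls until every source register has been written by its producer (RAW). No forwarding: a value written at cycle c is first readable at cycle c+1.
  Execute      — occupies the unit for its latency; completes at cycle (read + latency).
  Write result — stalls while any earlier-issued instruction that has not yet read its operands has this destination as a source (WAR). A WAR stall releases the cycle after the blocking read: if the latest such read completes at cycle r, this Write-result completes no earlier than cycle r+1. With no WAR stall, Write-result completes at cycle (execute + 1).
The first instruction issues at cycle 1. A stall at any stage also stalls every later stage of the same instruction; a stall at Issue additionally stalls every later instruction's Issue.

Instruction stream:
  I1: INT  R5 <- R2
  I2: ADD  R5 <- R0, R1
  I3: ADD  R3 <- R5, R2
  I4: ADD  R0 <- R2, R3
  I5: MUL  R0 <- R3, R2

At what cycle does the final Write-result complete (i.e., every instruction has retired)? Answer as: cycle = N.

t=1  I1 dispatched to INT
t=2  I1 operands ready
t=3  I1 complete
t=4  R5←I1
t=5  I2 dispatched to ADD
t=6  I2 operands ready
t=8  I2 complete
t=9  R5←I2
t=10  I3 dispatched to ADD
t=11  I3 operands ready
t=13  I3 complete
t=14  R3←I3
t=15  I4 dispatched to ADD
t=16  I4 operands ready
t=18  I4 complete
t=19  R0←I4
t=20  I5 dispatched to MUL
t=21  I5 operands ready
t=25  I5 complete
t=26  R0←I5

cycle = 26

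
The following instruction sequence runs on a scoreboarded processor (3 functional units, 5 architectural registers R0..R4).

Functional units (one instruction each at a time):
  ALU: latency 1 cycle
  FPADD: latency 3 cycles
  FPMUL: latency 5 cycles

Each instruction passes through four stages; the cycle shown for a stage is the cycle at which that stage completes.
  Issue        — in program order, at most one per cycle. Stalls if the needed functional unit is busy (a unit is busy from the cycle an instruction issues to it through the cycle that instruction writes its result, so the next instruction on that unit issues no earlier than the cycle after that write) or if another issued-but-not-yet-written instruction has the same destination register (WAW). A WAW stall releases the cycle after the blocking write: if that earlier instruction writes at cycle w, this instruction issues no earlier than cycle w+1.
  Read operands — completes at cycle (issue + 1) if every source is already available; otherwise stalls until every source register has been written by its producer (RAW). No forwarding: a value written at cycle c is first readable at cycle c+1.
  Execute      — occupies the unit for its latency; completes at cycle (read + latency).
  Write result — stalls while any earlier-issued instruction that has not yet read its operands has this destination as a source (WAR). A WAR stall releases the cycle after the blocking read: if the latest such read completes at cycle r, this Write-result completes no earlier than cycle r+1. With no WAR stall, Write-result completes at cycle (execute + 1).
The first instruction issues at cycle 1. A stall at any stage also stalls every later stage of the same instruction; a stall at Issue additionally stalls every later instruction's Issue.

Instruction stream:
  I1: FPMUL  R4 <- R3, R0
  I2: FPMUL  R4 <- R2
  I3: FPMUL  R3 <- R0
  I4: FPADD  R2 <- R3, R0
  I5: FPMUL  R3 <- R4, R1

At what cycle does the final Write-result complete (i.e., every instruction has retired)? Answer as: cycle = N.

cycle 1: I1→FPMUL
cycle 2: I1 RO
cycle 7: I1 EX
cycle 8: I1 WR R4
cycle 9: I2→FPMUL
cycle 10: I2 RO
cycle 15: I2 EX
cycle 16: I2 WR R4
cycle 17: I3→FPMUL
cycle 18: I3 RO · I4→FPADD
cycle 23: I3 EX
cycle 24: I3 WR R3
cycle 25: I4 RO · I5→FPMUL
cycle 26: I5 RO
cycle 28: I4 EX
cycle 29: I4 WR R2
cycle 31: I5 EX
cycle 32: I5 WR R3

cycle = 32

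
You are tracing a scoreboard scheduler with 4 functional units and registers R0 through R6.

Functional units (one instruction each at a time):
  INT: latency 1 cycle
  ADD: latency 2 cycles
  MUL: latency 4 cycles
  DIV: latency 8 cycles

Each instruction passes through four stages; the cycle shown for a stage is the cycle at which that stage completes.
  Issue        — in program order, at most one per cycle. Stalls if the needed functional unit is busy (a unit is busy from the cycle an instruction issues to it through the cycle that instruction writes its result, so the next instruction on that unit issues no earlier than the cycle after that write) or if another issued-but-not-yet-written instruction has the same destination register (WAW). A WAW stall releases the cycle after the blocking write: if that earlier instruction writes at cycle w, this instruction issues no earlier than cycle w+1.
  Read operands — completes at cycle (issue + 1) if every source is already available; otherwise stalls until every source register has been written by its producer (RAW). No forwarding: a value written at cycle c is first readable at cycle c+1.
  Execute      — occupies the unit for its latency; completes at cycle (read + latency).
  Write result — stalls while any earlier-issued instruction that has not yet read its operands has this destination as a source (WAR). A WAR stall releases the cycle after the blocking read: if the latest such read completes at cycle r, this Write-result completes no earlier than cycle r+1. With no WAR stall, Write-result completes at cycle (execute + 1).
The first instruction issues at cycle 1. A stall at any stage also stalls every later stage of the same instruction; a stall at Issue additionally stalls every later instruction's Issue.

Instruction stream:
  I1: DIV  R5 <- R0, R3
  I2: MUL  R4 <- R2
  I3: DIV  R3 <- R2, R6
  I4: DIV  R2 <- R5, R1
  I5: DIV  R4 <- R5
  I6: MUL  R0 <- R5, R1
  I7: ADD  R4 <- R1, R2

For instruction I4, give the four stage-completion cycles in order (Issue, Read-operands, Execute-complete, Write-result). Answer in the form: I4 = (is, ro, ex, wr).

I4 = (23, 24, 32, 33)

t=1  issue I1 (DIV)
t=2  I1 read-ops | issue I2 (MUL)
t=3  I2 read-ops
t=7  I2 finished on MUL
t=8  I2→R4
t=10  I1 finished on DIV
t=11  I1→R5
t=12  issue I3 (DIV)
t=13  I3 read-ops
t=21  I3 finished on DIV
t=22  I3→R3
t=23  issue I4 (DIV)
t=24  I4 read-ops
t=32  I4 finished on DIV
t=33  I4→R2
t=34  issue I5 (DIV)
t=35  I5 read-ops | issue I6 (MUL)
t=36  I6 read-ops
t=40  I6 finished on MUL
t=41  I6→R0
t=43  I5 finished on DIV
t=44  I5→R4
t=45  issue I7 (ADD)
t=46  I7 read-ops
t=48  I7 finished on ADD
t=49  I7→R4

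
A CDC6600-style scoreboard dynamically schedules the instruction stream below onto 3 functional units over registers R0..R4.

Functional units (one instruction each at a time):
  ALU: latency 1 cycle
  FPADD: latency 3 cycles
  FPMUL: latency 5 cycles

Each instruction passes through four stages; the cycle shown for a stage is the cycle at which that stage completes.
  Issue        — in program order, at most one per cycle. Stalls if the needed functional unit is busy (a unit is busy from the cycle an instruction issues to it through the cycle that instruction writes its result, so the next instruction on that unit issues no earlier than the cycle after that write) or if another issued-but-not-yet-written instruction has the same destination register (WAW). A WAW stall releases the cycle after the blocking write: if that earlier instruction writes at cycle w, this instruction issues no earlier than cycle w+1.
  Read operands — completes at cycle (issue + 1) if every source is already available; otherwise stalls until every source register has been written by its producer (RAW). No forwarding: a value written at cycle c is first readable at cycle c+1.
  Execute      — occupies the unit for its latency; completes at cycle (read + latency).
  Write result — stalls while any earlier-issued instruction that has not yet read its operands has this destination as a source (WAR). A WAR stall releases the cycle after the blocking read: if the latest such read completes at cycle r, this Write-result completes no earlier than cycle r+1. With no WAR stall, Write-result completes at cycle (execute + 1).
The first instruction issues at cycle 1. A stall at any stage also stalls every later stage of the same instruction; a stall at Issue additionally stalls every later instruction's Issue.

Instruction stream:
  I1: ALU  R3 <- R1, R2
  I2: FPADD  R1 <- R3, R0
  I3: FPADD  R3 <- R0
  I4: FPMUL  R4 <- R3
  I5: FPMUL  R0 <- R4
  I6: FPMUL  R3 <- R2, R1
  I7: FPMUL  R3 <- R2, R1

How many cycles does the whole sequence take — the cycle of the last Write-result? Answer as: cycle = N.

t=1  I1 issues→ALU
t=2  I1 reads · I2 issues→FPADD
t=3  I1 exec-done
t=4  I1 writes R3
t=5  I2 reads
t=8  I2 exec-done
t=9  I2 writes R1
t=10  I3 issues→FPADD
t=11  I3 reads · I4 issues→FPMUL
t=14  I3 exec-done
t=15  I3 writes R3
t=16  I4 reads
t=21  I4 exec-done
t=22  I4 writes R4
t=23  I5 issues→FPMUL
t=24  I5 reads
t=29  I5 exec-done
t=30  I5 writes R0
t=31  I6 issues→FPMUL
t=32  I6 reads
t=37  I6 exec-done
t=38  I6 writes R3
t=39  I7 issues→FPMUL
t=40  I7 reads
t=45  I7 exec-done
t=46  I7 writes R3

cycle = 46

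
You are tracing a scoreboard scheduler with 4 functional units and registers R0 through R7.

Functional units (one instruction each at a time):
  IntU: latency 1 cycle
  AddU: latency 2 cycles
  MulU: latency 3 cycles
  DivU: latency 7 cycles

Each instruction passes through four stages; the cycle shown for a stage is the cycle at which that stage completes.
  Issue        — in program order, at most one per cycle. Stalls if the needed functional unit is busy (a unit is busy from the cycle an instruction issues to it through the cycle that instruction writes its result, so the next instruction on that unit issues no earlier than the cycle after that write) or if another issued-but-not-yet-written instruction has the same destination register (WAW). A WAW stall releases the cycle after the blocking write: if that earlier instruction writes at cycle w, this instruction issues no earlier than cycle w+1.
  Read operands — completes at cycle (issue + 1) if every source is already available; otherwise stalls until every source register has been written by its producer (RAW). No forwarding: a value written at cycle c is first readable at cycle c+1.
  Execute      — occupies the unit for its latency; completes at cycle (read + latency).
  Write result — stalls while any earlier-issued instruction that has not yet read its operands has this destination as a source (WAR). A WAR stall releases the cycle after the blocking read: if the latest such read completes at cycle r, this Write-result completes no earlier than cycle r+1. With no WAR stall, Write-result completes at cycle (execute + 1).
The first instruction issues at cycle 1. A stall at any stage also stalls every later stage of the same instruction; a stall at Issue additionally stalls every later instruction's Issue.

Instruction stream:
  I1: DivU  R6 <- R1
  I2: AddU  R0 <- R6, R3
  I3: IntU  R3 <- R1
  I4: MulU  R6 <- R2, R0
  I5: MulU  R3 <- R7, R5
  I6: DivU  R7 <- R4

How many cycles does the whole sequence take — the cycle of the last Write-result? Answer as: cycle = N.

I1 -> (1, 2, 9, 10)
I2 -> (2, 11, 13, 14)  // RAW R6: wait I1 write@10
I3 -> (3, 4, 5, 12)  // WAR R3: wait I2 read@11
I4 -> (11, 15, 18, 19)  // WAW R6: wait I1 write@10, RAW R0: wait I2 write@14
I5 -> (20, 21, 24, 25)  // struct: MulU busy until I4 writes@19
I6 -> (21, 22, 29, 30)

cycle = 30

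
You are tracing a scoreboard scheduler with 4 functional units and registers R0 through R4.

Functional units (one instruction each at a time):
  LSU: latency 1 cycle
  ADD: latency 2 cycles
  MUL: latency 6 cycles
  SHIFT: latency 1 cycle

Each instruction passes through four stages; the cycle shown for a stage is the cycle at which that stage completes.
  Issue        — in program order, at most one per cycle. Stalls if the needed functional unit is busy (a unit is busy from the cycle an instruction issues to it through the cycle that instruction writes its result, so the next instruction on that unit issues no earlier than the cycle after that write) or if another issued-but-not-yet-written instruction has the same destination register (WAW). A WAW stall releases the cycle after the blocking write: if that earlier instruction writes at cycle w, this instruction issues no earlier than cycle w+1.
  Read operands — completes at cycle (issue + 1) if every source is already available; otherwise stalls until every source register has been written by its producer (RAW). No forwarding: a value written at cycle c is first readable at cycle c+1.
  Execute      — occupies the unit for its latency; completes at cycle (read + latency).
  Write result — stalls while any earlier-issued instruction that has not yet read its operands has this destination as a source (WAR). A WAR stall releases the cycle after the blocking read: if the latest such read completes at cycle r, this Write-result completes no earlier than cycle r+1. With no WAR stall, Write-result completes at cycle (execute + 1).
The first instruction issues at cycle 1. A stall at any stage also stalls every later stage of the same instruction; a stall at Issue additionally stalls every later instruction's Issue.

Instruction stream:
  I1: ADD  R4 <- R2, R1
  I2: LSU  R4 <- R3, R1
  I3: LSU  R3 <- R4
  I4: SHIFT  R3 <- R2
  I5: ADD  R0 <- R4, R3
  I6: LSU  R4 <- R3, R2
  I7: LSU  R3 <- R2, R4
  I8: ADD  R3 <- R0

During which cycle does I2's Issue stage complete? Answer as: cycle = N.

cycle = 6

t=1  issue I1 (ADD)
t=2  I1 read-ops
t=4  I1 finished on ADD
t=5  I1→R4
t=6  issue I2 (LSU)
t=7  I2 read-ops
t=8  I2 finished on LSU
t=9  I2→R4
t=10  issue I3 (LSU)
t=11  I3 read-ops
t=12  I3 finished on LSU
t=13  I3→R3
t=14  issue I4 (SHIFT)
t=15  I4 read-ops, issue I5 (ADD)
t=16  I4 finished on SHIFT, issue I6 (LSU)
t=17  I4→R3
t=18  I5 read-ops, I6 read-ops
t=19  I6 finished on LSU
t=20  I5 finished on ADD, I6→R4
t=21  I5→R0, issue I7 (LSU)
t=22  I7 read-ops
t=23  I7 finished on LSU
t=24  I7→R3
t=25  issue I8 (ADD)
t=26  I8 read-ops
t=28  I8 finished on ADD
t=29  I8→R3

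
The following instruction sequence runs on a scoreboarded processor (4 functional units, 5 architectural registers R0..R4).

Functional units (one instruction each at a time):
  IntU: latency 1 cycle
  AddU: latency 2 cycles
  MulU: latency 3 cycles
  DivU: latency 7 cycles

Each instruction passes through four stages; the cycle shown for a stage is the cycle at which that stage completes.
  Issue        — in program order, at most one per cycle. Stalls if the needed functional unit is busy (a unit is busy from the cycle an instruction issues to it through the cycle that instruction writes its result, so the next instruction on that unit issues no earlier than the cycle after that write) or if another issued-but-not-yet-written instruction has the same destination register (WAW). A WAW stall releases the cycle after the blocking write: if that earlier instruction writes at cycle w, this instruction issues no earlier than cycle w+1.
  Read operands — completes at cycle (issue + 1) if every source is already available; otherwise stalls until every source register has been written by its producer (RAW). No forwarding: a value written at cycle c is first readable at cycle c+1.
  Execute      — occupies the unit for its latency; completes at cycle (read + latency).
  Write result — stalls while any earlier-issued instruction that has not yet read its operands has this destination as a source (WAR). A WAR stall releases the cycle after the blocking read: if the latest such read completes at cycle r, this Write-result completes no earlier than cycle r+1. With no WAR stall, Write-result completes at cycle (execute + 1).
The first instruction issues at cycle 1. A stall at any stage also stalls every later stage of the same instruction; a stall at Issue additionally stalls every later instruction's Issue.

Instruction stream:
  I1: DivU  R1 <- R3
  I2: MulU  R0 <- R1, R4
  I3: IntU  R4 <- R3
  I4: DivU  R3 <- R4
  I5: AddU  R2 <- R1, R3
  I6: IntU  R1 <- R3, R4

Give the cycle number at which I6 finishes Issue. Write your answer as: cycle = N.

  I1 | 1 | 2 | 9 | 10
  I2 | 2 | 11 | 14 | 15   RAW R1: wait I1 write@10
  I3 | 3 | 4 | 5 | 12   WAR R4: wait I2 read@11
  I4 | 11 | 13 | 20 | 21   struct: DivU busy until I1 writes@10 · RAW R4: wait I3 write@12
  I5 | 12 | 22 | 24 | 25   RAW R3: wait I4 write@21
  I6 | 13 | 22 | 23 | 24   RAW R3: wait I4 write@21

cycle = 13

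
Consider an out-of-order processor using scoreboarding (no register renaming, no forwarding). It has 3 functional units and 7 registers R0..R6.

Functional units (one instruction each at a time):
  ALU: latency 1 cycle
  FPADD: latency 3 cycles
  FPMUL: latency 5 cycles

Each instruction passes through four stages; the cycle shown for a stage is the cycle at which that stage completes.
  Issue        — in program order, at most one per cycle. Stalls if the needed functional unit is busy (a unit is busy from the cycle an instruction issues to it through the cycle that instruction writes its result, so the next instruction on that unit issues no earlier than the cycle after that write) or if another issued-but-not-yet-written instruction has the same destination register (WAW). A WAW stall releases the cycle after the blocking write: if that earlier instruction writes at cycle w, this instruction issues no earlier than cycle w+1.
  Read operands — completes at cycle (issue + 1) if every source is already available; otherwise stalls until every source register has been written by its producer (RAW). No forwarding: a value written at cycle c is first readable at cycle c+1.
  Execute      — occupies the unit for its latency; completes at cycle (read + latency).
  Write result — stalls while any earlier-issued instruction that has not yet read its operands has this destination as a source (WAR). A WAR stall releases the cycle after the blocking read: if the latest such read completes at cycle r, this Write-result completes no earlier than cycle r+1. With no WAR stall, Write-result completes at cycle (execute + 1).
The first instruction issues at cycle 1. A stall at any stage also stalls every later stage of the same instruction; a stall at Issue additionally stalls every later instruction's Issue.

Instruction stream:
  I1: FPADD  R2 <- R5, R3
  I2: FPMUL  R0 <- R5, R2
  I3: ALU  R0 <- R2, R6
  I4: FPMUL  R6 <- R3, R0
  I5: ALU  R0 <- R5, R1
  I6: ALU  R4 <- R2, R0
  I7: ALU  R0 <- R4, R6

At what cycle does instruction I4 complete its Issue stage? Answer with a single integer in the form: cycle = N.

I1 -> (1, 2, 5, 6)
I2 -> (2, 7, 12, 13)  // RAW R2: wait I1 write@6
I3 -> (14, 15, 16, 17)  // WAW R0: wait I2 write@13
I4 -> (15, 18, 23, 24)  // RAW R0: wait I3 write@17
I5 -> (18, 19, 20, 21)  // struct: ALU busy until I3 writes@17
I6 -> (22, 23, 24, 25)  // struct: ALU busy until I5 writes@21
I7 -> (26, 27, 28, 29)  // struct: ALU busy until I6 writes@25

cycle = 15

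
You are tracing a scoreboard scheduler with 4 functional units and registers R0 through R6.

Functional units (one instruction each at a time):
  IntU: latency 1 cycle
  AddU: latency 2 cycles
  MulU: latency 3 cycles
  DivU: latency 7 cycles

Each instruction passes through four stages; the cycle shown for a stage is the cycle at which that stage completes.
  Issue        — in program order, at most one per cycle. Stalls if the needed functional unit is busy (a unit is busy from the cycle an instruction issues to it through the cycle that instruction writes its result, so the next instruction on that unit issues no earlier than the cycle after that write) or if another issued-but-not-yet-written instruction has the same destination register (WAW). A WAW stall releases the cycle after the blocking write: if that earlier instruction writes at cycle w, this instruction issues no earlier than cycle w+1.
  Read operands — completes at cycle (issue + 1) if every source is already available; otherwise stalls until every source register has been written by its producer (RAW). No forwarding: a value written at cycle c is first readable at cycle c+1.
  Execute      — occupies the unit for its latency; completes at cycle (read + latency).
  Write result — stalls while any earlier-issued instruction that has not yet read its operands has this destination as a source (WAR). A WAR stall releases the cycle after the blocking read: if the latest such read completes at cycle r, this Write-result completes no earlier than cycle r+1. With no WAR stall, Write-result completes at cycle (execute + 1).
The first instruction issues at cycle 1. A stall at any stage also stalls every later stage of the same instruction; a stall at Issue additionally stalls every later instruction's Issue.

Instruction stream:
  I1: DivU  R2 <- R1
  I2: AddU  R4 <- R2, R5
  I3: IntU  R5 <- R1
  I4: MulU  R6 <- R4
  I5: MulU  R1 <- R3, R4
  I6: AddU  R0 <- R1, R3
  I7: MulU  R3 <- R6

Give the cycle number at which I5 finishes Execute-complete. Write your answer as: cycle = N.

cycle = 24

c1: I1→DivU
c2: I1 RO, I2→AddU
c3: I3→IntU
c4: I3 RO, I4→MulU
c5: I3 EX
c9: I1 EX
c10: I1 WR R2
c11: I2 RO
c12: I3 WR R5
c13: I2 EX
c14: I2 WR R4
c15: I4 RO
c18: I4 EX
c19: I4 WR R6
c20: I5→MulU
c21: I5 RO, I6→AddU
c24: I5 EX
c25: I5 WR R1
c26: I6 RO, I7→MulU
c27: I7 RO
c28: I6 EX
c29: I6 WR R0
c30: I7 EX
c31: I7 WR R3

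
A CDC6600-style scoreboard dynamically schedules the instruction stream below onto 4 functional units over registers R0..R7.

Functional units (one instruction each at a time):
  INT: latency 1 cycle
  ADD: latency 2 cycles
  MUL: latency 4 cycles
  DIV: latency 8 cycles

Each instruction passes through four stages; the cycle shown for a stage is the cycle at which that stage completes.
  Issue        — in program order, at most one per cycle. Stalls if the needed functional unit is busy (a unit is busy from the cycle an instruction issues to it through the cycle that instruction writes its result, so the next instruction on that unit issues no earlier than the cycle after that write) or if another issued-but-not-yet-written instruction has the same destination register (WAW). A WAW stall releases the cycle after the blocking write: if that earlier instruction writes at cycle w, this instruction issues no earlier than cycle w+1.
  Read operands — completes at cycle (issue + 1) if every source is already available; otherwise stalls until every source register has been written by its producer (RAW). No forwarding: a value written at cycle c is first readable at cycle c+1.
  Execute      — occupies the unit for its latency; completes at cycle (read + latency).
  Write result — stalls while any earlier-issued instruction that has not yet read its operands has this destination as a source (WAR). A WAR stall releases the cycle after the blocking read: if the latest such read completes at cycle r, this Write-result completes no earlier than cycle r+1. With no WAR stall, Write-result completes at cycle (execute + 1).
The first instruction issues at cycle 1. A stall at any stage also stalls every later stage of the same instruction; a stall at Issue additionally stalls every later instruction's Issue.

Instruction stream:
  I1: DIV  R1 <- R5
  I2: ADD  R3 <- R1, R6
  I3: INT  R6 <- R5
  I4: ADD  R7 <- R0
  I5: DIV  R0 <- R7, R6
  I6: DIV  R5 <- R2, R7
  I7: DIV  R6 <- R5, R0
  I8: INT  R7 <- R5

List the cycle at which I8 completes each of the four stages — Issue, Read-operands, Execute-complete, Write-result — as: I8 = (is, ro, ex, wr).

[I1] 1/2/10/11
[I2] 2/12/14/15  (RAW R1: wait I1 write@11)
[I3] 3/4/5/13  (WAR R6: wait I2 read@12)
[I4] 16/17/19/20  (struct: ADD busy until I2 writes@15)
[I5] 17/21/29/30  (RAW R7: wait I4 write@20)
[I6] 31/32/40/41  (struct: DIV busy until I5 writes@30)
[I7] 42/43/51/52  (struct: DIV busy until I6 writes@41)
[I8] 43/44/45/46

I8 = (43, 44, 45, 46)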